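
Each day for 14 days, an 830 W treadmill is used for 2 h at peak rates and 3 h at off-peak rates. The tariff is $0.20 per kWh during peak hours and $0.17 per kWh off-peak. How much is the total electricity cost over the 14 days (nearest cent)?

Peak energy = 0.83 kW × 2 h × 14 = 23.24 kWh
Off-peak energy = 0.83 kW × 3 h × 14 = 34.86 kWh
Cost = 23.24 × $0.20 + 34.86 × $0.17 = $4.648 + $5.9262 = $10.57

$10.57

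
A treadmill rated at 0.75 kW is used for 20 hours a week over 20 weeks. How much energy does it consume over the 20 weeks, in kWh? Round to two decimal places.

Runtime = 20 h/week × 20 weeks = 400 h
Energy = 0.75 kW × 400 h = 300 kWh

300.00 kWh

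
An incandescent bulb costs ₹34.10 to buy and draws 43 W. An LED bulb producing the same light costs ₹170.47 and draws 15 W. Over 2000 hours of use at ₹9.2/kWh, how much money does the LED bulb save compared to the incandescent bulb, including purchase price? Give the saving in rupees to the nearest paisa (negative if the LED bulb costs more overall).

₹378.83

incandescent bulb: ₹34.10 + (43/1000) kW × 2000 h × ₹9.2 = ₹34.10 + ₹791.2 = ₹825.3
LED bulb: ₹170.47 + (15/1000) kW × 2000 h × ₹9.2 = ₹170.47 + ₹276 = ₹446.47
Saving = ₹825.3 − ₹446.47 = ₹378.83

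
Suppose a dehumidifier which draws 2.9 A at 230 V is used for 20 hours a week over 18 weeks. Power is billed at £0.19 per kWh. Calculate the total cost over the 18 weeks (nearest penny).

£45.62

Power = 2.9 A × 230 V = 667 W = 0.667 kW
Runtime = 20 h/week × 18 weeks = 360 h
Energy = 0.667 kW × 360 h = 240.12 kWh
Cost = 240.12 kWh × £0.19/kWh = £45.62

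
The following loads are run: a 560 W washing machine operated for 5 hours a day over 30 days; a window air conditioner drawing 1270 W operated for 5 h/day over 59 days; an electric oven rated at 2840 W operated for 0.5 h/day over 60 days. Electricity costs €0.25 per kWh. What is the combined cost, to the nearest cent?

€135.96

washing machine: Runtime = 5 h/day × 30 days = 150 h
washing machine: 0.56 kW × 150 h = 84 kWh
window air conditioner: Runtime = 5 h/day × 59 days = 295 h
window air conditioner: 1.27 kW × 295 h = 374.65 kWh
electric oven: Runtime = 0.5 h/day × 60 days = 30 h
electric oven: 2.84 kW × 30 h = 85.2 kWh
Total energy = 543.85 kWh
Cost = 543.85 × €0.25 = €135.96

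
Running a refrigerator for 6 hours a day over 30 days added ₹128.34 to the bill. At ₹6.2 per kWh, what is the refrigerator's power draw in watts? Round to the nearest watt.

115 W

Energy = ₹128.34 ÷ ₹6.2/kWh = 20.7 kWh
Runtime = 6 h/day × 30 days = 180 h
Power = 20.7 kWh ÷ 180 h = 0.115 kW = 115 W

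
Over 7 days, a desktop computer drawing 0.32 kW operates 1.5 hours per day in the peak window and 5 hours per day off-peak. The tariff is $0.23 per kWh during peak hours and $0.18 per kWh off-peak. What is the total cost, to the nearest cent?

Peak energy = 0.32 kW × 1.5 h × 7 = 3.36 kWh
Off-peak energy = 0.32 kW × 5 h × 7 = 11.2 kWh
Cost = 3.36 × $0.23 + 11.2 × $0.18 = $0.7728 + $2.016 = $2.79

$2.79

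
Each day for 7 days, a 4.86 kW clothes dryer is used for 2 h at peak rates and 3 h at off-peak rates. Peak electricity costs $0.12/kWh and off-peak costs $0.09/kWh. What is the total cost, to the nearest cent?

$17.35

Peak energy = 4.86 kW × 2 h × 7 = 68.04 kWh
Off-peak energy = 4.86 kW × 3 h × 7 = 102.06 kWh
Cost = 68.04 × $0.12 + 102.06 × $0.09 = $8.1648 + $9.1854 = $17.35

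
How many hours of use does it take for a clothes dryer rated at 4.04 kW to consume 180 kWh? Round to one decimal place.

44.6 h

Hours = 180 kWh ÷ 4.04 kW = 44.6 h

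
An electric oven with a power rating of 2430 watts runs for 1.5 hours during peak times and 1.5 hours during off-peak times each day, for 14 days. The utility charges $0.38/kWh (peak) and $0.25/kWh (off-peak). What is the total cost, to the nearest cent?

$32.15

Peak energy = 2.43 kW × 1.5 h × 14 = 51.03 kWh
Off-peak energy = 2.43 kW × 1.5 h × 14 = 51.03 kWh
Cost = 51.03 × $0.38 + 51.03 × $0.25 = $19.3914 + $12.7575 = $32.15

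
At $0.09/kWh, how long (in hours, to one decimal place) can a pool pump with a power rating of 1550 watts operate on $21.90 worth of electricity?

157.0 h

Energy available = $21.90 ÷ $0.09/kWh = 243.3333 kWh
Hours = 243.3333 kWh ÷ 1.55 kW = 157.0 h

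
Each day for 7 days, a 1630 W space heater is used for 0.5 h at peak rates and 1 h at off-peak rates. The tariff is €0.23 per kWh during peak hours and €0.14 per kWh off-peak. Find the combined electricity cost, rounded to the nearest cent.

€2.91

Peak energy = 1.63 kW × 0.5 h × 7 = 5.705 kWh
Off-peak energy = 1.63 kW × 1 h × 7 = 11.41 kWh
Cost = 5.705 × €0.23 + 11.41 × €0.14 = €1.31215 + €1.5974 = €2.91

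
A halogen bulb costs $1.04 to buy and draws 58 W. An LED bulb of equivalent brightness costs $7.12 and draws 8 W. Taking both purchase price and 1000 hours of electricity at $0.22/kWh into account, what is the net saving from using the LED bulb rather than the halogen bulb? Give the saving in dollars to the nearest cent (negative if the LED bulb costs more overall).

$4.92

halogen bulb: $1.04 + (58/1000) kW × 1000 h × $0.22 = $1.04 + $12.76 = $13.8
LED bulb: $7.12 + (8/1000) kW × 1000 h × $0.22 = $7.12 + $1.76 = $8.88
Saving = $13.8 − $8.88 = $4.92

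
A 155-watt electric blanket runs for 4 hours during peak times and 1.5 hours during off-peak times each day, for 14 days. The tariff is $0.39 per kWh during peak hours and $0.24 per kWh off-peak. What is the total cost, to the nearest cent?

Peak energy = 0.155 kW × 4 h × 14 = 8.68 kWh
Off-peak energy = 0.155 kW × 1.5 h × 14 = 3.255 kWh
Cost = 8.68 × $0.39 + 3.255 × $0.24 = $3.3852 + $0.7812 = $4.17

$4.17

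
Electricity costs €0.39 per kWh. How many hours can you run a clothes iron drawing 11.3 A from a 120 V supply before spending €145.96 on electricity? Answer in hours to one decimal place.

Power = 11.3 A × 120 V = 1356 W = 1.356 kW
Energy available = €145.96 ÷ €0.39/kWh = 374.2564 kWh
Hours = 374.2564 kWh ÷ 1.356 kW = 276.0 h

276.0 h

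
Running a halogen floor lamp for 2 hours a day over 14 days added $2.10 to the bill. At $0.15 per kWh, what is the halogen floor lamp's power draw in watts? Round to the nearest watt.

Energy = $2.10 ÷ $0.15/kWh = 14 kWh
Runtime = 2 h/day × 14 days = 28 h
Power = 14 kWh ÷ 28 h = 0.5 kW = 500 W

500 W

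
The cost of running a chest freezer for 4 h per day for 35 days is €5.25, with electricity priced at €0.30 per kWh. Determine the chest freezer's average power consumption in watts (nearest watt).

Energy = €5.25 ÷ €0.30/kWh = 17.5 kWh
Runtime = 4 h/day × 35 days = 140 h
Power = 17.5 kWh ÷ 140 h = 0.125 kW = 125 W

125 W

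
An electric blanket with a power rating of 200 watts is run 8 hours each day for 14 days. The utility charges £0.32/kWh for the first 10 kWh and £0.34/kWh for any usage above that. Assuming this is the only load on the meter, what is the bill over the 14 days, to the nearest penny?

Runtime = 8 h/day × 14 days = 112 h
Energy = 0.2 kW × 112 h = 22.4 kWh
Tier 1 (0–10 kWh): 10 × £0.32 = £3.2
Above 10 kWh: 12.4 × £0.34 = £4.216
Bill = £7.42

£7.42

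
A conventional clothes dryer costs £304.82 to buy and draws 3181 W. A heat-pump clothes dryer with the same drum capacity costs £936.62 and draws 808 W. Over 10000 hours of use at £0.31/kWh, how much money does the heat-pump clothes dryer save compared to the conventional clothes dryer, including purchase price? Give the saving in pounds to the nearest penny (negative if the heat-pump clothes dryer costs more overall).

£6724.50

conventional clothes dryer: £304.82 + (3181/1000) kW × 10000 h × £0.31 = £304.82 + £9861.1 = £10165.92
heat-pump clothes dryer: £936.62 + (808/1000) kW × 10000 h × £0.31 = £936.62 + £2504.8 = £3441.42
Saving = £10165.92 − £3441.42 = £6724.5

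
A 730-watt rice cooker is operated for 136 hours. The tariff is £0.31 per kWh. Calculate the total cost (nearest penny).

Energy = 0.73 kW × 136 h = 99.28 kWh
Cost = 99.28 kWh × £0.31/kWh = £30.78

£30.78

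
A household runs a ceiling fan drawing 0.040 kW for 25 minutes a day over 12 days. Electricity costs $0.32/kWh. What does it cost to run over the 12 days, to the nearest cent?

Runtime = 25 min × 12 = 300 min = 5 h
Energy = 0.04 kW × 5 h = 0.2 kWh
Cost = 0.2 kWh × $0.32/kWh = $0.06

$0.06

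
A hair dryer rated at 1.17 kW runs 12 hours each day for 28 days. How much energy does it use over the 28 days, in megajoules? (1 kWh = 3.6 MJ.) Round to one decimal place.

Runtime = 12 h/day × 28 days = 336 h
Energy = 1.17 kW × 336 h = 393.12 kWh
= 393.12 × 3.6 MJ = 1415.2 MJ

1415.2 MJ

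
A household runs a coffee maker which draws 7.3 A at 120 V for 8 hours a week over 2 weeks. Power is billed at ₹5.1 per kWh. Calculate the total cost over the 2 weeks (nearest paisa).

Power = 7.3 A × 120 V = 876 W = 0.876 kW
Runtime = 8 h/week × 2 weeks = 16 h
Energy = 0.876 kW × 16 h = 14.016 kWh
Cost = 14.016 kWh × ₹5.1/kWh = ₹71.48

₹71.48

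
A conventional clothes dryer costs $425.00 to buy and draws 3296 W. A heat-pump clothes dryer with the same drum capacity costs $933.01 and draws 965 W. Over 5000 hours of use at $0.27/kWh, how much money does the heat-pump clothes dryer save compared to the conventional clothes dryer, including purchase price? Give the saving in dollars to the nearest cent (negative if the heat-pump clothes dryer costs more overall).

$2638.84

conventional clothes dryer: $425.00 + (3296/1000) kW × 5000 h × $0.27 = $425.00 + $4449.6 = $4874.6
heat-pump clothes dryer: $933.01 + (965/1000) kW × 5000 h × $0.27 = $933.01 + $1302.75 = $2235.76
Saving = $4874.6 − $2235.76 = $2638.84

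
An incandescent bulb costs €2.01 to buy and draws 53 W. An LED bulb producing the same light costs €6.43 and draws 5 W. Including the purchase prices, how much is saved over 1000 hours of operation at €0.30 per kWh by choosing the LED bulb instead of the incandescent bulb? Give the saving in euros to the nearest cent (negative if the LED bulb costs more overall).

€9.98

incandescent bulb: €2.01 + (53/1000) kW × 1000 h × €0.30 = €2.01 + €15.9 = €17.91
LED bulb: €6.43 + (5/1000) kW × 1000 h × €0.30 = €6.43 + €1.5 = €7.93
Saving = €17.91 − €7.93 = €9.98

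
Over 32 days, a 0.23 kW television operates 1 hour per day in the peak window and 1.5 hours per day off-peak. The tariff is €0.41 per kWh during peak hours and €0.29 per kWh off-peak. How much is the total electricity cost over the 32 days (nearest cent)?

Peak energy = 0.23 kW × 1 h × 32 = 7.36 kWh
Off-peak energy = 0.23 kW × 1.5 h × 32 = 11.04 kWh
Cost = 7.36 × €0.41 + 11.04 × €0.29 = €3.0176 + €3.2016 = €6.22

€6.22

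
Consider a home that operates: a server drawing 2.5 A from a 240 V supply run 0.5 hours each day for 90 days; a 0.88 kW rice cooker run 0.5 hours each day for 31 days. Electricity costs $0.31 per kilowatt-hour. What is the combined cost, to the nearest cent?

server: Power = 2.5 A × 240 V = 600 W = 0.6 kW
server: Runtime = 0.5 h/day × 90 days = 45 h
server: 0.6 kW × 45 h = 27 kWh
rice cooker: Runtime = 0.5 h/day × 31 days = 15.5 h
rice cooker: 0.88 kW × 15.5 h = 13.64 kWh
Total energy = 40.64 kWh
Cost = 40.64 × $0.31 = $12.60

$12.60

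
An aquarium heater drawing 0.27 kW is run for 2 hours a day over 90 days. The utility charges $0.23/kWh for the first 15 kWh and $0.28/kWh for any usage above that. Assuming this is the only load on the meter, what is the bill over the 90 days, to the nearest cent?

$12.86

Runtime = 2 h/day × 90 days = 180 h
Energy = 0.27 kW × 180 h = 48.6 kWh
Tier 1 (0–15 kWh): 15 × $0.23 = $3.45
Above 15 kWh: 33.6 × $0.28 = $9.408
Bill = $12.86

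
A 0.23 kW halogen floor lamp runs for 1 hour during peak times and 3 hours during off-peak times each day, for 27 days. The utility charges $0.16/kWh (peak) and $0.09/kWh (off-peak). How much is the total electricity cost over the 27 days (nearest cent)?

Peak energy = 0.23 kW × 1 h × 27 = 6.21 kWh
Off-peak energy = 0.23 kW × 3 h × 27 = 18.63 kWh
Cost = 6.21 × $0.16 + 18.63 × $0.09 = $0.9936 + $1.6767 = $2.67

$2.67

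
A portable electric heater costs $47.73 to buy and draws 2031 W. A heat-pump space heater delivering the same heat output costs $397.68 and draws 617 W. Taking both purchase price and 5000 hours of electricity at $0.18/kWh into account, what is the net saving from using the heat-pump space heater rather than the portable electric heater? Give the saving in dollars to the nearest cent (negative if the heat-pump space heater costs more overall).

portable electric heater: $47.73 + (2031/1000) kW × 5000 h × $0.18 = $47.73 + $1827.9 = $1875.63
heat-pump space heater: $397.68 + (617/1000) kW × 5000 h × $0.18 = $397.68 + $555.3 = $952.98
Saving = $1875.63 − $952.98 = $922.65

$922.65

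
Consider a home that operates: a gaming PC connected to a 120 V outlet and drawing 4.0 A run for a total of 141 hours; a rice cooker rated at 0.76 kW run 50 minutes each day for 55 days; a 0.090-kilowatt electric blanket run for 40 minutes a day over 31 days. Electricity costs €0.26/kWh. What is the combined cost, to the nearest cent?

gaming PC: Power = 4.0 A × 120 V = 480 W = 0.48 kW
gaming PC: 0.48 kW × 141 h = 67.68 kWh
rice cooker: Runtime = 50 min × 55 = 2750 min = 45.833333… h
rice cooker: 0.76 kW × 45.833333… h = 34.833333… kWh
electric blanket: Runtime = 40 min × 31 = 1240 min = 20.666666… h
electric blanket: 0.09 kW × 20.666666… h = 1.86 kWh
Total energy = 104.373333… kWh
Cost = 104.373333… × €0.26 = €27.14

€27.14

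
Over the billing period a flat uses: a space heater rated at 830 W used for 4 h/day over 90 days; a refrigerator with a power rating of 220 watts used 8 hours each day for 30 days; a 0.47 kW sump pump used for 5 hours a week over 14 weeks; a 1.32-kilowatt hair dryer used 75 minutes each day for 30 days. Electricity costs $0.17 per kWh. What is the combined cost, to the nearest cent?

space heater: Runtime = 4 h/day × 90 days = 360 h
space heater: 0.83 kW × 360 h = 298.8 kWh
refrigerator: Runtime = 8 h/day × 30 days = 240 h
refrigerator: 0.22 kW × 240 h = 52.8 kWh
sump pump: Runtime = 5 h/week × 14 weeks = 70 h
sump pump: 0.47 kW × 70 h = 32.9 kWh
hair dryer: Runtime = 75 min × 30 = 2250 min = 37.5 h
hair dryer: 1.32 kW × 37.5 h = 49.5 kWh
Total energy = 434 kWh
Cost = 434 × $0.17 = $73.78

$73.78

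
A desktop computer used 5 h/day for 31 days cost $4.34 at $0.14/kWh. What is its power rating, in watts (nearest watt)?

Energy = $4.34 ÷ $0.14/kWh = 31 kWh
Runtime = 5 h/day × 31 days = 155 h
Power = 31 kWh ÷ 155 h = 0.2 kW = 200 W

200 W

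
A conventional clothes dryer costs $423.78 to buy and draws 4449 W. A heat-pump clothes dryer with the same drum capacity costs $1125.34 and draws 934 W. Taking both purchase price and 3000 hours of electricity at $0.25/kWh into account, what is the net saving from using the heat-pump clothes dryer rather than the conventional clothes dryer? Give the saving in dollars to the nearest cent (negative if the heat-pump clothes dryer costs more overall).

$1934.69

conventional clothes dryer: $423.78 + (4449/1000) kW × 3000 h × $0.25 = $423.78 + $3336.75 = $3760.53
heat-pump clothes dryer: $1125.34 + (934/1000) kW × 3000 h × $0.25 = $1125.34 + $700.5 = $1825.84
Saving = $3760.53 − $1825.84 = $1934.69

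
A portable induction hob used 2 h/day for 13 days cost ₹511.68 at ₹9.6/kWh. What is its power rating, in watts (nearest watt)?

Energy = ₹511.68 ÷ ₹9.6/kWh = 53.3 kWh
Runtime = 2 h/day × 13 days = 26 h
Power = 53.3 kWh ÷ 26 h = 2.05 kW = 2050 W

2050 W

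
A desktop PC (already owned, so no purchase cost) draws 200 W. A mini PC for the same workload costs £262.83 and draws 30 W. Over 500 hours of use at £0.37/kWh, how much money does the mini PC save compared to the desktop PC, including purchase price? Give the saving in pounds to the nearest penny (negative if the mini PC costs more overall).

-£231.38

desktop PC: £0.00 + (200/1000) kW × 500 h × £0.37 = £0.00 + £37 = £37
mini PC: £262.83 + (30/1000) kW × 500 h × £0.37 = £262.83 + £5.55 = £268.38
Saving = £37 − £268.38 = −£231.38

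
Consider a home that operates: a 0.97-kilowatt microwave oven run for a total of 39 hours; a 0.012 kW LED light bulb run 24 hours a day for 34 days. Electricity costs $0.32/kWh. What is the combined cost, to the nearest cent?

$15.24

microwave oven: 0.97 kW × 39 h = 37.83 kWh
LED light bulb: Runtime = 24 h × 34 = 816 h
LED light bulb: 0.012 kW × 816 h = 9.792 kWh
Total energy = 47.622 kWh
Cost = 47.622 × $0.32 = $15.24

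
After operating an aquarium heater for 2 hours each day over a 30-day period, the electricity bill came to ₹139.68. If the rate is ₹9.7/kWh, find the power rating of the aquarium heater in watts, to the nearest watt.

Energy = ₹139.68 ÷ ₹9.7/kWh = 14.4 kWh
Runtime = 2 h/day × 30 days = 60 h
Power = 14.4 kWh ÷ 60 h = 0.24 kW = 240 W

240 W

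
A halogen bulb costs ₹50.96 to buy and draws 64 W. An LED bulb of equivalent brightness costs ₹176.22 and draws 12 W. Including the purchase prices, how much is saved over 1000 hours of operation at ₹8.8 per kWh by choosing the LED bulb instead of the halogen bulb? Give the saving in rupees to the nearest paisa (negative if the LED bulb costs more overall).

halogen bulb: ₹50.96 + (64/1000) kW × 1000 h × ₹8.8 = ₹50.96 + ₹563.2 = ₹614.16
LED bulb: ₹176.22 + (12/1000) kW × 1000 h × ₹8.8 = ₹176.22 + ₹105.6 = ₹281.82
Saving = ₹614.16 − ₹281.82 = ₹332.34

₹332.34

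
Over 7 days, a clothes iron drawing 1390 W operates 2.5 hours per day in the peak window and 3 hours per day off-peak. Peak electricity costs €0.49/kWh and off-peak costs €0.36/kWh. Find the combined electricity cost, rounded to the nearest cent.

Peak energy = 1.39 kW × 2.5 h × 7 = 24.325 kWh
Off-peak energy = 1.39 kW × 3 h × 7 = 29.19 kWh
Cost = 24.325 × €0.49 + 29.19 × €0.36 = €11.91925 + €10.5084 = €22.43

€22.43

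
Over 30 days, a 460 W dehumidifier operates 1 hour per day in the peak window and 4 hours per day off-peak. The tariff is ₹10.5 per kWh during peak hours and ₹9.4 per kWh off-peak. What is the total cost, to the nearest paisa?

Peak energy = 0.46 kW × 1 h × 30 = 13.8 kWh
Off-peak energy = 0.46 kW × 4 h × 30 = 55.2 kWh
Cost = 13.8 × ₹10.5 + 55.2 × ₹9.4 = ₹144.9 + ₹518.88 = ₹663.78

₹663.78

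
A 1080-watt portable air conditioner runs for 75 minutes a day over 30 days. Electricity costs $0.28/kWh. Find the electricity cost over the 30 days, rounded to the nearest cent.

$11.34

Runtime = 75 min × 30 = 2250 min = 37.5 h
Energy = 1.08 kW × 37.5 h = 40.5 kWh
Cost = 40.5 kWh × $0.28/kWh = $11.34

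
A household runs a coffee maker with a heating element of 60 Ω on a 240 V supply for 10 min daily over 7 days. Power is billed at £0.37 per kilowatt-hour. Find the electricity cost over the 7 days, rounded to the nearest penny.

Power = V²/R = 240²/60 = 960 W = 0.96 kW
Runtime = 10 min × 7 = 70 min = 1.166666… h
Energy = 0.96 kW × 1.166666… h = 1.12 kWh
Cost = 1.12 kWh × £0.37/kWh = £0.41

£0.41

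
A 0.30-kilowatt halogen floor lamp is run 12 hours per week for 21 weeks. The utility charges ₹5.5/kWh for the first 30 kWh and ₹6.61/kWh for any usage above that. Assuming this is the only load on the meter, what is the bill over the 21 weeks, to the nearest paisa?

Runtime = 12 h/week × 21 weeks = 252 h
Energy = 0.3 kW × 252 h = 75.6 kWh
Tier 1 (0–30 kWh): 30 × ₹5.5 = ₹165
Above 30 kWh: 45.6 × ₹6.61 = ₹301.416
Bill = ₹466.42

₹466.42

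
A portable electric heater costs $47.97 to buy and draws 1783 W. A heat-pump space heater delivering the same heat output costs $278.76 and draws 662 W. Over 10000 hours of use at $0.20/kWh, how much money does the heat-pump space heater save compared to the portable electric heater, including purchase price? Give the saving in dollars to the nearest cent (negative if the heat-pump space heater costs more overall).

portable electric heater: $47.97 + (1783/1000) kW × 10000 h × $0.20 = $47.97 + $3566 = $3613.97
heat-pump space heater: $278.76 + (662/1000) kW × 10000 h × $0.20 = $278.76 + $1324 = $1602.76
Saving = $3613.97 − $1602.76 = $2011.21

$2011.21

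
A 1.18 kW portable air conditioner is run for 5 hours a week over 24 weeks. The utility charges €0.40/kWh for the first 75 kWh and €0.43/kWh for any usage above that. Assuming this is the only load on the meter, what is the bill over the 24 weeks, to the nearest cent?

Runtime = 5 h/week × 24 weeks = 120 h
Energy = 1.18 kW × 120 h = 141.6 kWh
Tier 1 (0–75 kWh): 75 × €0.40 = €30
Above 75 kWh: 66.6 × €0.43 = €28.638
Bill = €58.64

€58.64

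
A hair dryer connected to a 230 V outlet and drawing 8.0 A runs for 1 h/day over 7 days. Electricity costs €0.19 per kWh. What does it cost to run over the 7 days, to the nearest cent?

Power = 8.0 A × 230 V = 1840 W = 1.84 kW
Runtime = 1 h/day × 7 days = 7 h
Energy = 1.84 kW × 7 h = 12.88 kWh
Cost = 12.88 kWh × €0.19/kWh = €2.45

€2.45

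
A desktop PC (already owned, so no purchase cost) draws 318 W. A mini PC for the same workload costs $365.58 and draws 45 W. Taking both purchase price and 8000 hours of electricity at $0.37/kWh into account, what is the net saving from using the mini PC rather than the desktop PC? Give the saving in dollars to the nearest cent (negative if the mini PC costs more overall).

desktop PC: $0.00 + (318/1000) kW × 8000 h × $0.37 = $0.00 + $941.28 = $941.28
mini PC: $365.58 + (45/1000) kW × 8000 h × $0.37 = $365.58 + $133.2 = $498.78
Saving = $941.28 − $498.78 = $442.5

$442.50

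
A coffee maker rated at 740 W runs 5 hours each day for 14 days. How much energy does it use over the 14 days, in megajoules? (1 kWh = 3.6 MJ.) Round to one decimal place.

186.5 MJ

Runtime = 5 h/day × 14 days = 70 h
Energy = 0.74 kW × 70 h = 51.8 kWh
= 51.8 × 3.6 MJ = 186.5 MJ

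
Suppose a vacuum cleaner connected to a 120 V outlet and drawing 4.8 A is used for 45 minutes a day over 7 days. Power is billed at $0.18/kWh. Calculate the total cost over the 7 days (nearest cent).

$0.54

Power = 4.8 A × 120 V = 576 W = 0.576 kW
Runtime = 45 min × 7 = 315 min = 5.25 h
Energy = 0.576 kW × 5.25 h = 3.024 kWh
Cost = 3.024 kWh × $0.18/kWh = $0.54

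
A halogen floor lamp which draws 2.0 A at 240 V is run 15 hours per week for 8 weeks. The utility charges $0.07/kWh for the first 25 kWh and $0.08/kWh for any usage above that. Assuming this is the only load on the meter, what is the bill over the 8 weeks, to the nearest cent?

Power = 2.0 A × 240 V = 480 W = 0.48 kW
Runtime = 15 h/week × 8 weeks = 120 h
Energy = 0.48 kW × 120 h = 57.6 kWh
Tier 1 (0–25 kWh): 25 × $0.07 = $1.75
Above 25 kWh: 32.6 × $0.08 = $2.608
Bill = $4.36

$4.36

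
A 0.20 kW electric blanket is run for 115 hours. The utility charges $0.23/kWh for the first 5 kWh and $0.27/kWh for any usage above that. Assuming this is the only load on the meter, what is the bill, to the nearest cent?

$6.01

Energy = 0.2 kW × 115 h = 23 kWh
Tier 1 (0–5 kWh): 5 × $0.23 = $1.15
Above 5 kWh: 18 × $0.27 = $4.86
Bill = $6.01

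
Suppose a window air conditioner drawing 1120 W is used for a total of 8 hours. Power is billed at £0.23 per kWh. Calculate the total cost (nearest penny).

£2.06

Energy = 1.12 kW × 8 h = 8.96 kWh
Cost = 8.96 kWh × £0.23/kWh = £2.06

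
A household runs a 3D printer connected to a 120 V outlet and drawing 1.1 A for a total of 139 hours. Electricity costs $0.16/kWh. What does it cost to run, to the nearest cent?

$2.94

Power = 1.1 A × 120 V = 132 W = 0.132 kW
Energy = 0.132 kW × 139 h = 18.348 kWh
Cost = 18.348 kWh × $0.16/kWh = $2.94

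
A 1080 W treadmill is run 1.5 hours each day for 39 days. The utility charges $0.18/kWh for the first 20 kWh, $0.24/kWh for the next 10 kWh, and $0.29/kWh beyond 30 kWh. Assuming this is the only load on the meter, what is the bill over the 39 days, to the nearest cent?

$15.62

Runtime = 1.5 h/day × 39 days = 58.5 h
Energy = 1.08 kW × 58.5 h = 63.18 kWh
Tier 1 (0–20 kWh): 20 × $0.18 = $3.6
Tier 2 (20–30 kWh): 10 × $0.24 = $2.4
Above 30 kWh: 33.18 × $0.29 = $9.6222
Bill = $15.62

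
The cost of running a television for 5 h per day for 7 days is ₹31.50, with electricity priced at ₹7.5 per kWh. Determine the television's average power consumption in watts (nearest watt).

120 W

Energy = ₹31.50 ÷ ₹7.5/kWh = 4.2 kWh
Runtime = 5 h/day × 7 days = 35 h
Power = 4.2 kWh ÷ 35 h = 0.12 kW = 120 W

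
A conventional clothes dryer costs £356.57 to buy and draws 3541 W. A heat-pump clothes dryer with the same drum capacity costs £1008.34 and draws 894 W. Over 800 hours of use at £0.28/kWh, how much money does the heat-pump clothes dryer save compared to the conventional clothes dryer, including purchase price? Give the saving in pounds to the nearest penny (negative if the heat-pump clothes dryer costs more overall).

conventional clothes dryer: £356.57 + (3541/1000) kW × 800 h × £0.28 = £356.57 + £793.184 = £1149.754
heat-pump clothes dryer: £1008.34 + (894/1000) kW × 800 h × £0.28 = £1008.34 + £200.256 = £1208.596
Saving = £1149.754 − £1208.596 = −£58.842 → -£58.84

-£58.84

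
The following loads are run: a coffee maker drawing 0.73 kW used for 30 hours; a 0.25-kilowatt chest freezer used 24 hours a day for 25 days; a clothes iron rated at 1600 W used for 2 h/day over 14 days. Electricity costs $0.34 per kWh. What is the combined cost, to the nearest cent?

coffee maker: 0.73 kW × 30 h = 21.9 kWh
chest freezer: Runtime = 24 h × 25 = 600 h
chest freezer: 0.25 kW × 600 h = 150 kWh
clothes iron: Runtime = 2 h/day × 14 days = 28 h
clothes iron: 1.6 kW × 28 h = 44.8 kWh
Total energy = 216.7 kWh
Cost = 216.7 × $0.34 = $73.68

$73.68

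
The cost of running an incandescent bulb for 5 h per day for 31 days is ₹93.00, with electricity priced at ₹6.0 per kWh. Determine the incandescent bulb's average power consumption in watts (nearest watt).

Energy = ₹93.00 ÷ ₹6.0/kWh = 15.5 kWh
Runtime = 5 h/day × 31 days = 155 h
Power = 15.5 kWh ÷ 155 h = 0.1 kW = 100 W

100 W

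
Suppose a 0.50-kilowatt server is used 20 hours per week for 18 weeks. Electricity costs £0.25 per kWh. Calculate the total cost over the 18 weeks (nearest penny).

Runtime = 20 h/week × 18 weeks = 360 h
Energy = 0.5 kW × 360 h = 180 kWh
Cost = 180 kWh × £0.25/kWh = £45.00

£45.00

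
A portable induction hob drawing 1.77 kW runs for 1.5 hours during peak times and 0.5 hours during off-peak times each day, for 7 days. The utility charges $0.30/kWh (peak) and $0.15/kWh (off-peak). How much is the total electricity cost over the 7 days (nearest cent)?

Peak energy = 1.77 kW × 1.5 h × 7 = 18.585 kWh
Off-peak energy = 1.77 kW × 0.5 h × 7 = 6.195 kWh
Cost = 18.585 × $0.30 + 6.195 × $0.15 = $5.5755 + $0.92925 = $6.50

$6.50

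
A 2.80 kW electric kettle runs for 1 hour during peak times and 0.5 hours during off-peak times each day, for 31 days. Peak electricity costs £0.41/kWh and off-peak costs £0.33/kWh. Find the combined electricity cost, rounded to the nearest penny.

£49.91

Peak energy = 2.8 kW × 1 h × 31 = 86.8 kWh
Off-peak energy = 2.8 kW × 0.5 h × 31 = 43.4 kWh
Cost = 86.8 × £0.41 + 43.4 × £0.33 = £35.588 + £14.322 = £49.91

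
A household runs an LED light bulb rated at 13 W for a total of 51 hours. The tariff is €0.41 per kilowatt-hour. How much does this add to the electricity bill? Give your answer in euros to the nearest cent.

Energy = 0.013 kW × 51 h = 0.663 kWh
Cost = 0.663 kWh × €0.41/kWh = €0.27

€0.27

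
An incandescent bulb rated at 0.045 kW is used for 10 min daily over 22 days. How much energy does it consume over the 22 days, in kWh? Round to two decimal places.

0.17 kWh

Runtime = 10 min × 22 = 220 min = 3.666666… h
Energy = 0.045 kW × 3.666666… h = 0.165 kWh ≈ 0.17 kWh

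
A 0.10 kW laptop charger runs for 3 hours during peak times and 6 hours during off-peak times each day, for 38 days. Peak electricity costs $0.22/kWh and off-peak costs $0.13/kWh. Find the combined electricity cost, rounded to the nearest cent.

$5.47

Peak energy = 0.1 kW × 3 h × 38 = 11.4 kWh
Off-peak energy = 0.1 kW × 6 h × 38 = 22.8 kWh
Cost = 11.4 × $0.22 + 22.8 × $0.13 = $2.508 + $2.964 = $5.47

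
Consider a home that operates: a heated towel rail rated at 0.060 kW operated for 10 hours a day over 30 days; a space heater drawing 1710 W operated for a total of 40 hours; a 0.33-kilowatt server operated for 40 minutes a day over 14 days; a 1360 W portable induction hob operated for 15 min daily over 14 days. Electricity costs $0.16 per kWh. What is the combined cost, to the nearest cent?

$15.08

heated towel rail: Runtime = 10 h/day × 30 days = 300 h
heated towel rail: 0.06 kW × 300 h = 18 kWh
space heater: 1.71 kW × 40 h = 68.4 kWh
server: Runtime = 40 min × 14 = 560 min = 9.333333… h
server: 0.33 kW × 9.333333… h = 3.08 kWh
portable induction hob: Runtime = 15 min × 14 = 210 min = 3.5 h
portable induction hob: 1.36 kW × 3.5 h = 4.76 kWh
Total energy = 94.24 kWh
Cost = 94.24 × $0.16 = $15.08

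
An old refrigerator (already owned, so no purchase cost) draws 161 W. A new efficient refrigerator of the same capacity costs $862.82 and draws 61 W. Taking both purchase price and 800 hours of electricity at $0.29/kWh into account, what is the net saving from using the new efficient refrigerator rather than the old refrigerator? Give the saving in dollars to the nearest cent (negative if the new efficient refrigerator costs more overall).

old refrigerator: $0.00 + (161/1000) kW × 800 h × $0.29 = $0.00 + $37.352 = $37.352
new efficient refrigerator: $862.82 + (61/1000) kW × 800 h × $0.29 = $862.82 + $14.152 = $876.972
Saving = $37.352 − $876.972 = −$839.62

-$839.62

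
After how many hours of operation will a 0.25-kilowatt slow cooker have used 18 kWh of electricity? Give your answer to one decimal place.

72.0 h

Hours = 18 kWh ÷ 0.25 kW = 72.0 h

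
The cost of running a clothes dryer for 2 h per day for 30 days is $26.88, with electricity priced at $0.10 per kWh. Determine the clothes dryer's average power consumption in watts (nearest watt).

4480 W

Energy = $26.88 ÷ $0.10/kWh = 268.8 kWh
Runtime = 2 h/day × 30 days = 60 h
Power = 268.8 kWh ÷ 60 h = 4.48 kW = 4480 W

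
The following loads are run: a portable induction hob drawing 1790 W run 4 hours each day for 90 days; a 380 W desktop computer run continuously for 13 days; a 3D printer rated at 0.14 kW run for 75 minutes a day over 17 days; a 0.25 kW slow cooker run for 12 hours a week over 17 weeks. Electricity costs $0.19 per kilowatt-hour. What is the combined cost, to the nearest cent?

$155.22

portable induction hob: Runtime = 4 h/day × 90 days = 360 h
portable induction hob: 1.79 kW × 360 h = 644.4 kWh
desktop computer: Runtime = 24 h × 13 = 312 h
desktop computer: 0.38 kW × 312 h = 118.56 kWh
3D printer: Runtime = 75 min × 17 = 1275 min = 21.25 h
3D printer: 0.14 kW × 21.25 h = 2.975 kWh
slow cooker: Runtime = 12 h/week × 17 weeks = 204 h
slow cooker: 0.25 kW × 204 h = 51 kWh
Total energy = 816.935 kWh
Cost = 816.935 × $0.19 = $155.22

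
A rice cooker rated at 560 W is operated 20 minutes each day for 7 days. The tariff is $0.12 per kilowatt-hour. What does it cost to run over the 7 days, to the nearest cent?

$0.16

Runtime = 20 min × 7 = 140 min = 2.333333… h
Energy = 0.56 kW × 2.333333… h = 1.306666… kWh
Cost = 1.306666… kWh × $0.12/kWh = $0.16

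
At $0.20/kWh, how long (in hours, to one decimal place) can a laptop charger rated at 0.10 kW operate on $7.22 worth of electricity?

361.0 h

Energy available = $7.22 ÷ $0.20/kWh = 36.1 kWh
Hours = 36.1 kWh ÷ 0.1 kW = 361.0 h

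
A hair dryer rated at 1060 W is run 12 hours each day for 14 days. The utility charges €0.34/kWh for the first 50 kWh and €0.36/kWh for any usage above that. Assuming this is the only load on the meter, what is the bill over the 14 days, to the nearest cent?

Runtime = 12 h/day × 14 days = 168 h
Energy = 1.06 kW × 168 h = 178.08 kWh
Tier 1 (0–50 kWh): 50 × €0.34 = €17
Above 50 kWh: 128.08 × €0.36 = €46.1088
Bill = €63.11

€63.11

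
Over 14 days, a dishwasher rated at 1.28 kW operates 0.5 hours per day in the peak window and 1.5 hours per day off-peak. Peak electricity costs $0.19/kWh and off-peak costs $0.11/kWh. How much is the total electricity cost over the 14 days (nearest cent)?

$4.66

Peak energy = 1.28 kW × 0.5 h × 14 = 8.96 kWh
Off-peak energy = 1.28 kW × 1.5 h × 14 = 26.88 kWh
Cost = 8.96 × $0.19 + 26.88 × $0.11 = $1.7024 + $2.9568 = $4.66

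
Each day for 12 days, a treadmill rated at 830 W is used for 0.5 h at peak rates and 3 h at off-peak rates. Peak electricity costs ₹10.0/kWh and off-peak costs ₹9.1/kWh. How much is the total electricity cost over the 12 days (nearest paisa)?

Peak energy = 0.83 kW × 0.5 h × 12 = 4.98 kWh
Off-peak energy = 0.83 kW × 3 h × 12 = 29.88 kWh
Cost = 4.98 × ₹10.0 + 29.88 × ₹9.1 = ₹49.8 + ₹271.908 = ₹321.71

₹321.71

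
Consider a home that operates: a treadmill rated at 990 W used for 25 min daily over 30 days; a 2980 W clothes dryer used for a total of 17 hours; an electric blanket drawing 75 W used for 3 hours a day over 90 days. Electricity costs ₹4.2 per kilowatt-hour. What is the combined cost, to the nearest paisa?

₹349.80

treadmill: Runtime = 25 min × 30 = 750 min = 12.5 h
treadmill: 0.99 kW × 12.5 h = 12.375 kWh
clothes dryer: 2.98 kW × 17 h = 50.66 kWh
electric blanket: Runtime = 3 h/day × 90 days = 270 h
electric blanket: 0.075 kW × 270 h = 20.25 kWh
Total energy = 83.285 kWh
Cost = 83.285 × ₹4.2 = ₹349.80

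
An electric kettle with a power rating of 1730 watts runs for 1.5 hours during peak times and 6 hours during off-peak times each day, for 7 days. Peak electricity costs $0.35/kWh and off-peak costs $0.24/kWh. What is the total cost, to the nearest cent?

$23.80

Peak energy = 1.73 kW × 1.5 h × 7 = 18.165 kWh
Off-peak energy = 1.73 kW × 6 h × 7 = 72.66 kWh
Cost = 18.165 × $0.35 + 72.66 × $0.24 = $6.35775 + $17.4384 = $23.80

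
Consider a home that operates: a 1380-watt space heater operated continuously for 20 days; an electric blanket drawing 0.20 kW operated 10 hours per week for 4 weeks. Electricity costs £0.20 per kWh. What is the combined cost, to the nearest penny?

£134.08

space heater: Runtime = 24 h × 20 = 480 h
space heater: 1.38 kW × 480 h = 662.4 kWh
electric blanket: Runtime = 10 h/week × 4 weeks = 40 h
electric blanket: 0.2 kW × 40 h = 8 kWh
Total energy = 670.4 kWh
Cost = 670.4 × £0.20 = £134.08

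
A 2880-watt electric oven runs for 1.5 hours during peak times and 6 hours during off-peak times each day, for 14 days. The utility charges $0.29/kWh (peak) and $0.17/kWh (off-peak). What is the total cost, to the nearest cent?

Peak energy = 2.88 kW × 1.5 h × 14 = 60.48 kWh
Off-peak energy = 2.88 kW × 6 h × 14 = 241.92 kWh
Cost = 60.48 × $0.29 + 241.92 × $0.17 = $17.5392 + $41.1264 = $58.67

$58.67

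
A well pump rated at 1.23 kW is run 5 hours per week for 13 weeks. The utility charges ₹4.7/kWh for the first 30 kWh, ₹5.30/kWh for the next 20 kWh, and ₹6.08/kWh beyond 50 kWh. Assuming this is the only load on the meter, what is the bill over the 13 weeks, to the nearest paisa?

Runtime = 5 h/week × 13 weeks = 65 h
Energy = 1.23 kW × 65 h = 79.95 kWh
Tier 1 (0–30 kWh): 30 × ₹4.7 = ₹141
Tier 2 (30–50 kWh): 20 × ₹5.30 = ₹106
Above 50 kWh: 29.95 × ₹6.08 = ₹182.096
Bill = ₹429.10

₹429.10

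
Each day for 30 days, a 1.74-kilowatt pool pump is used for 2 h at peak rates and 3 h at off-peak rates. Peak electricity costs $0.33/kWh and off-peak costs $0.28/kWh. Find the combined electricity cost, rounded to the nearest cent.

$78.30

Peak energy = 1.74 kW × 2 h × 30 = 104.4 kWh
Off-peak energy = 1.74 kW × 3 h × 30 = 156.6 kWh
Cost = 104.4 × $0.33 + 156.6 × $0.28 = $34.452 + $43.848 = $78.30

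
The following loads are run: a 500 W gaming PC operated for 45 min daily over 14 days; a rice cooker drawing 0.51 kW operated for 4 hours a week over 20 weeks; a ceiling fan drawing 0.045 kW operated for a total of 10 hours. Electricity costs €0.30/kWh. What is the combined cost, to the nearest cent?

gaming PC: Runtime = 45 min × 14 = 630 min = 10.5 h
gaming PC: 0.5 kW × 10.5 h = 5.25 kWh
rice cooker: Runtime = 4 h/week × 20 weeks = 80 h
rice cooker: 0.51 kW × 80 h = 40.8 kWh
ceiling fan: 0.045 kW × 10 h = 0.45 kWh
Total energy = 46.5 kWh
Cost = 46.5 × €0.30 = €13.95

€13.95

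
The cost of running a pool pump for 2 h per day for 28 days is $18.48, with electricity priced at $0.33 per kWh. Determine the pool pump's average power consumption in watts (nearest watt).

Energy = $18.48 ÷ $0.33/kWh = 56 kWh
Runtime = 2 h/day × 28 days = 56 h
Power = 56 kWh ÷ 56 h = 1 kW = 1000 W

1000 W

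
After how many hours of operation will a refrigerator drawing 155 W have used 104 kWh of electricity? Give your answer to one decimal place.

Hours = 104 kWh ÷ 0.155 kW = 671.0 h

671.0 h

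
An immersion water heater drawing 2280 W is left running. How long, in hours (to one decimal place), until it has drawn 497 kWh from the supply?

218.0 h

Hours = 497 kWh ÷ 2.28 kW = 218.0 h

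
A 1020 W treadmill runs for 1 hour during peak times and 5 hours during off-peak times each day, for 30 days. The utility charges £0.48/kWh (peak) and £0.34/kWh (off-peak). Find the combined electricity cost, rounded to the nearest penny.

Peak energy = 1.02 kW × 1 h × 30 = 30.6 kWh
Off-peak energy = 1.02 kW × 5 h × 30 = 153 kWh
Cost = 30.6 × £0.48 + 153 × £0.34 = £14.688 + £52.02 = £66.71

£66.71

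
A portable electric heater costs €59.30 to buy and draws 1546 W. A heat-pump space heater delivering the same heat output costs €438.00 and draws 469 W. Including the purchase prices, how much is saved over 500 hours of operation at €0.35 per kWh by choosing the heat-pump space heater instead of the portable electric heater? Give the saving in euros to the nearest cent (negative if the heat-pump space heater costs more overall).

-€190.23

portable electric heater: €59.30 + (1546/1000) kW × 500 h × €0.35 = €59.30 + €270.55 = €329.85
heat-pump space heater: €438.00 + (469/1000) kW × 500 h × €0.35 = €438.00 + €82.075 = €520.075
Saving = €329.85 − €520.075 = −€190.225 → -€190.23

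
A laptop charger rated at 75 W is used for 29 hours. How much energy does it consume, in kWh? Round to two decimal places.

2.18 kWh

Energy = 0.075 kW × 29 h = 2.175 kWh ≈ 2.18 kWh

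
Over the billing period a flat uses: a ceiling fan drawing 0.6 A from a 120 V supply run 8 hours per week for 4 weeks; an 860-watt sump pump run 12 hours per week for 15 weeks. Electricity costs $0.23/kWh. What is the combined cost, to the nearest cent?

$36.13

ceiling fan: Power = 0.6 A × 120 V = 72 W = 0.072 kW
ceiling fan: Runtime = 8 h/week × 4 weeks = 32 h
ceiling fan: 0.072 kW × 32 h = 2.304 kWh
sump pump: Runtime = 12 h/week × 15 weeks = 180 h
sump pump: 0.86 kW × 180 h = 154.8 kWh
Total energy = 157.104 kWh
Cost = 157.104 × $0.23 = $36.13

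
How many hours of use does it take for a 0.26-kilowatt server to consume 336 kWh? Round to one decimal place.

Hours = 336 kWh ÷ 0.26 kW = 1292.3 h

1292.3 h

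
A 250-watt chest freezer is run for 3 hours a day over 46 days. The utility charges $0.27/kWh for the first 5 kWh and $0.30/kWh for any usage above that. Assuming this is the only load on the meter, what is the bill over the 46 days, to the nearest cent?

$10.20

Runtime = 3 h/day × 46 days = 138 h
Energy = 0.25 kW × 138 h = 34.5 kWh
Tier 1 (0–5 kWh): 5 × $0.27 = $1.35
Above 5 kWh: 29.5 × $0.30 = $8.85
Bill = $10.20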